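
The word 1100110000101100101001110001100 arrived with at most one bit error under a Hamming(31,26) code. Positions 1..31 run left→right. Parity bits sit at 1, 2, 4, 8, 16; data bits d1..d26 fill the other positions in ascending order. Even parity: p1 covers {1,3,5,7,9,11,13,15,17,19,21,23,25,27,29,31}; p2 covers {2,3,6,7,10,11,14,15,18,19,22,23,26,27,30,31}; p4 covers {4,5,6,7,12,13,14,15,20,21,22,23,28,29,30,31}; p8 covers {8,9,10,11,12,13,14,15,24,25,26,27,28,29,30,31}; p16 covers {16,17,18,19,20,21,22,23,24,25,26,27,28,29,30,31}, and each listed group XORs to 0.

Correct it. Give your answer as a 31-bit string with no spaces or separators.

1100110000101100111001110001100

s1 (pos 1,3,5,7,9,11,13,15,17,19,21,23,25,27,29,31): 1⊕0⊕1⊕0⊕0⊕1⊕1⊕0⊕1⊕1⊕0⊕1⊕0⊕0⊕1⊕0 = 0
s2 (pos 2,3,6,7,10,11,14,15,18,19,22,23,26,27,30,31): 1⊕0⊕1⊕0⊕0⊕1⊕1⊕0⊕0⊕1⊕1⊕1⊕0⊕0⊕0⊕0 = 1
s4 (pos 4,5,6,7,12,13,14,15,20,21,22,23,28,29,30,31): 0⊕1⊕1⊕0⊕0⊕1⊕1⊕0⊕0⊕0⊕1⊕1⊕1⊕1⊕0⊕0 = 0
s8 (pos 8,9,10,11,12,13,14,15,24,25,26,27,28,29,30,31): 0⊕0⊕0⊕1⊕0⊕1⊕1⊕0⊕1⊕0⊕0⊕0⊕1⊕1⊕0⊕0 = 0
s16 (pos 16,17,18,19,20,21,22,23,24,25,26,27,28,29,30,31): 0⊕1⊕0⊕1⊕0⊕0⊕1⊕1⊕1⊕0⊕0⊕0⊕1⊕1⊕0⊕0 = 1
Syndrome s16…s1 = 10010 → error at position 18.
Flip position 18: 1100110000101100101001110001100 → 1100110000101100111001110001100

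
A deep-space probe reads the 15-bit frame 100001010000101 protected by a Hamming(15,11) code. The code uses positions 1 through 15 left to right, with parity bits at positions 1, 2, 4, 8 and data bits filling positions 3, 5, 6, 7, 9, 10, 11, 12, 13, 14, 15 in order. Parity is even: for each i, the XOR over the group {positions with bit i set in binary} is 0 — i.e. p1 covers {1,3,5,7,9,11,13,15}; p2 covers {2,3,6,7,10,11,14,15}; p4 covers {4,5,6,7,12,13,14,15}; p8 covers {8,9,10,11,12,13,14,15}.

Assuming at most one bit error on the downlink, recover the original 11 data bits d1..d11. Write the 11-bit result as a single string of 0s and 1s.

00100000001

s1 (pos 1,3,5,7,9,11,13,15): 1⊕0⊕0⊕0⊕0⊕0⊕1⊕1 = 1
s2 (pos 2,3,6,7,10,11,14,15): 0⊕0⊕1⊕0⊕0⊕0⊕0⊕1 = 0
s4 (pos 4,5,6,7,12,13,14,15): 0⊕0⊕1⊕0⊕0⊕1⊕0⊕1 = 1
s8 (pos 8,9,10,11,12,13,14,15): 1⊕0⊕0⊕0⊕0⊕1⊕0⊕1 = 1
Syndrome s8…s1 = 1101 → error at position 13.
Flip position 13: 100001010000101 → 100001010000001
Read data bits from positions 3,5,6,7,9,10,11,12,13,14,15: 00100000001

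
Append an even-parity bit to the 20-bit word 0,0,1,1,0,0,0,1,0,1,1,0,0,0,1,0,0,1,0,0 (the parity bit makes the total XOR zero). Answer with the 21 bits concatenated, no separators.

001100010110001001001

XOR of the 20 data bits: 0⊕0⊕1⊕1⊕0⊕0⊕0⊕1⊕0⊕1⊕1⊕0⊕0⊕0⊕1⊕0⊕0⊕1⊕0⊕0 = 1
Parity bit = 1 (so all 21 bits XOR to 0).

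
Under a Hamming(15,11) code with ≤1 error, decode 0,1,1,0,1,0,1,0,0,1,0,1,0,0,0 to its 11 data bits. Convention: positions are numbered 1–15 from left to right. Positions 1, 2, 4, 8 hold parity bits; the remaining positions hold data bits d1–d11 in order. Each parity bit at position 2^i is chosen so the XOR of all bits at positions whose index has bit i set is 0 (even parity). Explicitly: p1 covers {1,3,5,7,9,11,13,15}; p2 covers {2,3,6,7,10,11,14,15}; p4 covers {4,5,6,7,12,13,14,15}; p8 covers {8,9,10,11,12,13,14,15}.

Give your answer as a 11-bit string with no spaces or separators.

s1 (pos 1,3,5,7,9,11,13,15): 0⊕1⊕1⊕1⊕0⊕0⊕0⊕0 = 1
s2 (pos 2,3,6,7,10,11,14,15): 1⊕1⊕0⊕1⊕1⊕0⊕0⊕0 = 0
s4 (pos 4,5,6,7,12,13,14,15): 0⊕1⊕0⊕1⊕1⊕0⊕0⊕0 = 1
s8 (pos 8,9,10,11,12,13,14,15): 0⊕0⊕1⊕0⊕1⊕0⊕0⊕0 = 0
Syndrome s8…s1 = 0101 → error at position 5.
Flip position 5: 011010100101000 → 011000100101000
Read data bits from positions 3,5,6,7,9,10,11,12,13,14,15: 10010101000

10010101000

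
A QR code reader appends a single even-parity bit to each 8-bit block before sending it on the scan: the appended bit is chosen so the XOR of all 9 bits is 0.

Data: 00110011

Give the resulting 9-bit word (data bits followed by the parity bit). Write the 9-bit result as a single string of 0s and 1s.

XOR of the 8 data bits: 0⊕0⊕1⊕1⊕0⊕0⊕1⊕1 = 0
Parity bit = 0 (so all 9 bits XOR to 0).

001100110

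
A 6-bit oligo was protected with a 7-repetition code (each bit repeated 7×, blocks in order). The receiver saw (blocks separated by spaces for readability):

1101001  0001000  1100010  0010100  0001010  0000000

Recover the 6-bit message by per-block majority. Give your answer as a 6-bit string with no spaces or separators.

100000

Block 1 (1101001): 4 ones → 1
Block 2 (0001000): 1 one → 0
Block 3 (1100010): 3 ones → 0
Block 4 (0010100): 2 ones → 0
Block 5 (0001010): 2 ones → 0
Block 6 (0000000): 0 ones → 0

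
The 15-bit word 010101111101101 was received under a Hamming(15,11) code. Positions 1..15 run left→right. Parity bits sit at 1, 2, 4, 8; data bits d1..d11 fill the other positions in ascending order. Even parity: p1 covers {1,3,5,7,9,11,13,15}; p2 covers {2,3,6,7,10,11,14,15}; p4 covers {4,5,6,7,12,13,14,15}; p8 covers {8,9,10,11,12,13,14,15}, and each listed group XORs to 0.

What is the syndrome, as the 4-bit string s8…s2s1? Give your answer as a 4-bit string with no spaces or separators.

s1 (pos 1,3,5,7,9,11,13,15): 0⊕0⊕0⊕1⊕1⊕0⊕1⊕1 = 0
s2 (pos 2,3,6,7,10,11,14,15): 1⊕0⊕1⊕1⊕1⊕0⊕0⊕1 = 1
s4 (pos 4,5,6,7,12,13,14,15): 1⊕0⊕1⊕1⊕1⊕1⊕0⊕1 = 0
s8 (pos 8,9,10,11,12,13,14,15): 1⊕1⊕1⊕0⊕1⊕1⊕0⊕1 = 0
Syndrome s8…s1 = 0010 → error at position 2.

0010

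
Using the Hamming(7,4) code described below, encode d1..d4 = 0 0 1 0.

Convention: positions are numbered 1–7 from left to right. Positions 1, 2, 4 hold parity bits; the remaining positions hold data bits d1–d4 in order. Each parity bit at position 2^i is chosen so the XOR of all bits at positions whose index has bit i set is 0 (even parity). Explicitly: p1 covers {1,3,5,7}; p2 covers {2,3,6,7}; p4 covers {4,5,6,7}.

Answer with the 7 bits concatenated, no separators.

0101010

Place data at non-parity positions: p1 p2 0 p4 0 1 0
p1 (pos 1,3,5,7): XOR of data positions = 0⊕0⊕0 = 0
p2 (pos 2,3,6,7): XOR of data positions = 0⊕1⊕0 = 1
p4 (pos 4,5,6,7): XOR of data positions = 0⊕1⊕0 = 1
Codeword: 0101010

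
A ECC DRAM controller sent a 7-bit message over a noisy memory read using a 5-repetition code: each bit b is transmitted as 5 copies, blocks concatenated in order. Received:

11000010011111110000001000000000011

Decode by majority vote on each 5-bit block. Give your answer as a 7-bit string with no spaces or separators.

Block 1 (11000): 2 ones → 0
Block 2 (01001): 2 ones → 0
Block 3 (11111): 5 ones → 1
Block 4 (10000): 1 one → 0
Block 5 (00100): 1 one → 0
Block 6 (00000): 0 ones → 0
Block 7 (00011): 2 ones → 0

0010000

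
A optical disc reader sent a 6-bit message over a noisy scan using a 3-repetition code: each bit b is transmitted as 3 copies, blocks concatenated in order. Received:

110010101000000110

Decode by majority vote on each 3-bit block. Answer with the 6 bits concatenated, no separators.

101001

Block 1 (110): 2 ones → 1
Block 2 (010): 1 one → 0
Block 3 (101): 2 ones → 1
Block 4 (000): 0 ones → 0
Block 5 (000): 0 ones → 0
Block 6 (110): 2 ones → 1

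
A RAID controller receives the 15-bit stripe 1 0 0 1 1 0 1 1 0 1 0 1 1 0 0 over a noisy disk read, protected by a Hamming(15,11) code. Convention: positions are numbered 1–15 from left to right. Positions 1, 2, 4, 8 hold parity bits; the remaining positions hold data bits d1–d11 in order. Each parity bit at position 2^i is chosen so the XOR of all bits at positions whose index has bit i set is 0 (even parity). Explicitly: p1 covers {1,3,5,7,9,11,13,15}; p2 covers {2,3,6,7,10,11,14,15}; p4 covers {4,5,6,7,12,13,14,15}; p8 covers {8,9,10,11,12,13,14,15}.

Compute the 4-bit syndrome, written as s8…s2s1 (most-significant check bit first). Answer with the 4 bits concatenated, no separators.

s1 (pos 1,3,5,7,9,11,13,15): 1⊕0⊕1⊕1⊕0⊕0⊕1⊕0 = 0
s2 (pos 2,3,6,7,10,11,14,15): 0⊕0⊕0⊕1⊕1⊕0⊕0⊕0 = 0
s4 (pos 4,5,6,7,12,13,14,15): 1⊕1⊕0⊕1⊕1⊕1⊕0⊕0 = 1
s8 (pos 8,9,10,11,12,13,14,15): 1⊕0⊕1⊕0⊕1⊕1⊕0⊕0 = 0
Syndrome s8…s1 = 0100 → error at position 4.

0100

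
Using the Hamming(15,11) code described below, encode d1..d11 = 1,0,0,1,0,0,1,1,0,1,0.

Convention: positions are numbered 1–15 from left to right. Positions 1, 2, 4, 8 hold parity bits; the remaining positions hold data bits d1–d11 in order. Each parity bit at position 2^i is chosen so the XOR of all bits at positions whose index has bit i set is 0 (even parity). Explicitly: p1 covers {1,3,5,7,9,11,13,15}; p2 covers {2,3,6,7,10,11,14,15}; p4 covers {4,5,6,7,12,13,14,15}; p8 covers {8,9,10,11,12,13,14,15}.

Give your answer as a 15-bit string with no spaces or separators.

101100110011010

Place data at non-parity positions: p1 p2 1 p4 0 0 1 p8 0 0 1 1 0 1 0
p1 (pos 1,3,5,7,9,11,13,15): XOR of data positions = 1⊕0⊕1⊕0⊕1⊕0⊕0 = 1
p2 (pos 2,3,6,7,10,11,14,15): XOR of data positions = 1⊕0⊕1⊕0⊕1⊕1⊕0 = 0
p4 (pos 4,5,6,7,12,13,14,15): XOR of data positions = 0⊕0⊕1⊕1⊕0⊕1⊕0 = 1
p8 (pos 8,9,10,11,12,13,14,15): XOR of data positions = 0⊕0⊕1⊕1⊕0⊕1⊕0 = 1
Codeword: 101100110011010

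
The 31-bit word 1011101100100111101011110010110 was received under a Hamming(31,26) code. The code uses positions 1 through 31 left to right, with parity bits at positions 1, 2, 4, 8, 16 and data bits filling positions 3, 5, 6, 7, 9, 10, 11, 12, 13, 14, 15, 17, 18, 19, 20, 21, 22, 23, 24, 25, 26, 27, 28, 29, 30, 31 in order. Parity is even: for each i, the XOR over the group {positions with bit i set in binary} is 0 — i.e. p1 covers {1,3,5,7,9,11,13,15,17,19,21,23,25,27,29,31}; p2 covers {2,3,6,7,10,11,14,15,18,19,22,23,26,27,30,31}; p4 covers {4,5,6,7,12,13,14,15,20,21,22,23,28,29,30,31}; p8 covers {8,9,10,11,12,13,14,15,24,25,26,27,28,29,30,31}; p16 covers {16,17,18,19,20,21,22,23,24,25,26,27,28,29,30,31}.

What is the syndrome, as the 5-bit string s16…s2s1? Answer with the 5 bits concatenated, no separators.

s1 (pos 1,3,5,7,9,11,13,15,17,19,21,23,25,27,29,31): 1⊕1⊕1⊕1⊕0⊕1⊕0⊕1⊕1⊕1⊕1⊕1⊕0⊕1⊕1⊕0 = 0
s2 (pos 2,3,6,7,10,11,14,15,18,19,22,23,26,27,30,31): 0⊕1⊕0⊕1⊕0⊕1⊕1⊕1⊕0⊕1⊕1⊕1⊕0⊕1⊕1⊕0 = 0
s4 (pos 4,5,6,7,12,13,14,15,20,21,22,23,28,29,30,31): 1⊕1⊕0⊕1⊕0⊕0⊕1⊕1⊕0⊕1⊕1⊕1⊕0⊕1⊕1⊕0 = 0
s8 (pos 8,9,10,11,12,13,14,15,24,25,26,27,28,29,30,31): 1⊕0⊕0⊕1⊕0⊕0⊕1⊕1⊕1⊕0⊕0⊕1⊕0⊕1⊕1⊕0 = 0
s16 (pos 16,17,18,19,20,21,22,23,24,25,26,27,28,29,30,31): 1⊕1⊕0⊕1⊕0⊕1⊕1⊕1⊕1⊕0⊕0⊕1⊕0⊕1⊕1⊕0 = 0
Syndrome s16…s1 = 00000 → no error.

00000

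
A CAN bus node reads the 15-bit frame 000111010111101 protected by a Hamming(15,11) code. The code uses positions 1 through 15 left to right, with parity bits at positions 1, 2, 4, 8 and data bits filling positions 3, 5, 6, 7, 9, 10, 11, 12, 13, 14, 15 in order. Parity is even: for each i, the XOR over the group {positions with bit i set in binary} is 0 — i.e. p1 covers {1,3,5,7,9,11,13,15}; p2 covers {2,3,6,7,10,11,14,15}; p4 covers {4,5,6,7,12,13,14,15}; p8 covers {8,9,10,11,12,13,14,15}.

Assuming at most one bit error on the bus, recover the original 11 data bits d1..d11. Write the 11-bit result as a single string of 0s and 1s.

01100111101

s1 (pos 1,3,5,7,9,11,13,15): 0⊕0⊕1⊕0⊕0⊕1⊕1⊕1 = 0
s2 (pos 2,3,6,7,10,11,14,15): 0⊕0⊕1⊕0⊕1⊕1⊕0⊕1 = 0
s4 (pos 4,5,6,7,12,13,14,15): 1⊕1⊕1⊕0⊕1⊕1⊕0⊕1 = 0
s8 (pos 8,9,10,11,12,13,14,15): 1⊕0⊕1⊕1⊕1⊕1⊕0⊕1 = 0
Syndrome s8…s1 = 0000 → no error.
Read data bits from positions 3,5,6,7,9,10,11,12,13,14,15: 01100111101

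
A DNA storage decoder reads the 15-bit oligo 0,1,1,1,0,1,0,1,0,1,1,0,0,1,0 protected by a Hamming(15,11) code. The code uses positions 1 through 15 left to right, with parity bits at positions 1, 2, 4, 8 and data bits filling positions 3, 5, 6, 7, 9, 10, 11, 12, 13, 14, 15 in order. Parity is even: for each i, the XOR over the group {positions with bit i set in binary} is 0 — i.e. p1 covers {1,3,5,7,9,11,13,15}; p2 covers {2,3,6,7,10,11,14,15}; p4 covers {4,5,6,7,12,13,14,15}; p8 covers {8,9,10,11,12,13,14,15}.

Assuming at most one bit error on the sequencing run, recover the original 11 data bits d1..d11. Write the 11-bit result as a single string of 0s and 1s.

10100110010

s1 (pos 1,3,5,7,9,11,13,15): 0⊕1⊕0⊕0⊕0⊕1⊕0⊕0 = 0
s2 (pos 2,3,6,7,10,11,14,15): 1⊕1⊕1⊕0⊕1⊕1⊕1⊕0 = 0
s4 (pos 4,5,6,7,12,13,14,15): 1⊕0⊕1⊕0⊕0⊕0⊕1⊕0 = 1
s8 (pos 8,9,10,11,12,13,14,15): 1⊕0⊕1⊕1⊕0⊕0⊕1⊕0 = 0
Syndrome s8…s1 = 0100 → error at position 4.
Flip position 4: 011101010110010 → 011001010110010
Read data bits from positions 3,5,6,7,9,10,11,12,13,14,15: 10100110010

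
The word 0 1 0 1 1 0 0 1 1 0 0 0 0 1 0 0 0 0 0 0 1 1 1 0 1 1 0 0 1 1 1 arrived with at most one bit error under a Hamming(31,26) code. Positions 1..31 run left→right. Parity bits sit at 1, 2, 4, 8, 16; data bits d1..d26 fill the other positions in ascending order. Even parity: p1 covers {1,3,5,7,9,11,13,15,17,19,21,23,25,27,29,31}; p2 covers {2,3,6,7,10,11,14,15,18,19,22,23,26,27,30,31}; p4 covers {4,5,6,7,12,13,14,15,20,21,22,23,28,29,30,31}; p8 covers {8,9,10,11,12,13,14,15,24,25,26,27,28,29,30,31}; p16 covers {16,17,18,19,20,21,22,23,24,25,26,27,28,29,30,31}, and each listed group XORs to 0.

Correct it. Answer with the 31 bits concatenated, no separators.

s1 (pos 1,3,5,7,9,11,13,15,17,19,21,23,25,27,29,31): 0⊕0⊕1⊕0⊕1⊕0⊕0⊕0⊕0⊕0⊕1⊕1⊕1⊕0⊕1⊕1 = 1
s2 (pos 2,3,6,7,10,11,14,15,18,19,22,23,26,27,30,31): 1⊕0⊕0⊕0⊕0⊕0⊕1⊕0⊕0⊕0⊕1⊕1⊕1⊕0⊕1⊕1 = 1
s4 (pos 4,5,6,7,12,13,14,15,20,21,22,23,28,29,30,31): 1⊕1⊕0⊕0⊕0⊕0⊕1⊕0⊕0⊕1⊕1⊕1⊕0⊕1⊕1⊕1 = 1
s8 (pos 8,9,10,11,12,13,14,15,24,25,26,27,28,29,30,31): 1⊕1⊕0⊕0⊕0⊕0⊕1⊕0⊕0⊕1⊕1⊕0⊕0⊕1⊕1⊕1 = 0
s16 (pos 16,17,18,19,20,21,22,23,24,25,26,27,28,29,30,31): 0⊕0⊕0⊕0⊕0⊕1⊕1⊕1⊕0⊕1⊕1⊕0⊕0⊕1⊕1⊕1 = 0
Syndrome s16…s1 = 00111 → error at position 7.
Flip position 7: 0101100110000100000011101100111 → 0101101110000100000011101100111

0101101110000100000011101100111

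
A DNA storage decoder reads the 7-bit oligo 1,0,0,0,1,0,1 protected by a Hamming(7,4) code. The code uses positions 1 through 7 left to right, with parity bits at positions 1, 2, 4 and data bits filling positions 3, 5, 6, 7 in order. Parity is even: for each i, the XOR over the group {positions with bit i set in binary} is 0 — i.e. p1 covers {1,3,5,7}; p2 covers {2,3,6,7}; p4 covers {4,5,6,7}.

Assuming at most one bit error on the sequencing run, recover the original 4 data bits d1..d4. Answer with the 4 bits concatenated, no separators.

1101

s1 (pos 1,3,5,7): 1⊕0⊕1⊕1 = 1
s2 (pos 2,3,6,7): 0⊕0⊕0⊕1 = 1
s4 (pos 4,5,6,7): 0⊕1⊕0⊕1 = 0
Syndrome s4…s1 = 011 → error at position 3.
Flip position 3: 1000101 → 1010101
Read data bits from positions 3,5,6,7: 1101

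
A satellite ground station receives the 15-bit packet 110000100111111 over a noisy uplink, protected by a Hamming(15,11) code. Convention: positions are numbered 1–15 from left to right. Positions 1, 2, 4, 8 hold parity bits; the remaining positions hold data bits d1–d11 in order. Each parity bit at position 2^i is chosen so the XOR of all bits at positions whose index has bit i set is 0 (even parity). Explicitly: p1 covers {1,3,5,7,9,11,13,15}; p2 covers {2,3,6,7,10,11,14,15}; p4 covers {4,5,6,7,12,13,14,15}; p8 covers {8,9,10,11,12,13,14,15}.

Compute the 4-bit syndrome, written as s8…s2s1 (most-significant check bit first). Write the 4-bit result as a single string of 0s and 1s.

s1 (pos 1,3,5,7,9,11,13,15): 1⊕0⊕0⊕1⊕0⊕1⊕1⊕1 = 1
s2 (pos 2,3,6,7,10,11,14,15): 1⊕0⊕0⊕1⊕1⊕1⊕1⊕1 = 0
s4 (pos 4,5,6,7,12,13,14,15): 0⊕0⊕0⊕1⊕1⊕1⊕1⊕1 = 1
s8 (pos 8,9,10,11,12,13,14,15): 0⊕0⊕1⊕1⊕1⊕1⊕1⊕1 = 0
Syndrome s8…s1 = 0101 → error at position 5.

0101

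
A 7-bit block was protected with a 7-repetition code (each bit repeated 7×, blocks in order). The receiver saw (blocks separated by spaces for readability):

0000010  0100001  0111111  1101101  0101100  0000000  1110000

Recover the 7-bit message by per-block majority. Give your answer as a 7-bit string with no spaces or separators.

Block 1 (0000010): 1 one → 0
Block 2 (0100001): 2 ones → 0
Block 3 (0111111): 6 ones → 1
Block 4 (1101101): 5 ones → 1
Block 5 (0101100): 3 ones → 0
Block 6 (0000000): 0 ones → 0
Block 7 (1110000): 3 ones → 0

0011000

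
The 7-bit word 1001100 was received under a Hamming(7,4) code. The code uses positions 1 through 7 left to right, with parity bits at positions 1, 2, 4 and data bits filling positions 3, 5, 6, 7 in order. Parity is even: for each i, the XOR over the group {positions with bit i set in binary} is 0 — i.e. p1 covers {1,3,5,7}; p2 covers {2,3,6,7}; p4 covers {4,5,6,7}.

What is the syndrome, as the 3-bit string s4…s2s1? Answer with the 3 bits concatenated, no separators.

000

s1 (pos 1,3,5,7): 1⊕0⊕1⊕0 = 0
s2 (pos 2,3,6,7): 0⊕0⊕0⊕0 = 0
s4 (pos 4,5,6,7): 1⊕1⊕0⊕0 = 0
Syndrome s4…s1 = 000 → no error.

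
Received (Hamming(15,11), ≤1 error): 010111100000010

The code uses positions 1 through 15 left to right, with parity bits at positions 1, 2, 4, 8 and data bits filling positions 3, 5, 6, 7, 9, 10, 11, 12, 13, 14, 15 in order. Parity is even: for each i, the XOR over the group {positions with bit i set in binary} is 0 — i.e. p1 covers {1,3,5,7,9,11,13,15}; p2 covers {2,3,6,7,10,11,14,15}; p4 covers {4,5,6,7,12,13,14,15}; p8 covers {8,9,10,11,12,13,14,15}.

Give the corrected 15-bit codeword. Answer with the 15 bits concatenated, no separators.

010111100001010

s1 (pos 1,3,5,7,9,11,13,15): 0⊕0⊕1⊕1⊕0⊕0⊕0⊕0 = 0
s2 (pos 2,3,6,7,10,11,14,15): 1⊕0⊕1⊕1⊕0⊕0⊕1⊕0 = 0
s4 (pos 4,5,6,7,12,13,14,15): 1⊕1⊕1⊕1⊕0⊕0⊕1⊕0 = 1
s8 (pos 8,9,10,11,12,13,14,15): 0⊕0⊕0⊕0⊕0⊕0⊕1⊕0 = 1
Syndrome s8…s1 = 1100 → error at position 12.
Flip position 12: 010111100000010 → 010111100001010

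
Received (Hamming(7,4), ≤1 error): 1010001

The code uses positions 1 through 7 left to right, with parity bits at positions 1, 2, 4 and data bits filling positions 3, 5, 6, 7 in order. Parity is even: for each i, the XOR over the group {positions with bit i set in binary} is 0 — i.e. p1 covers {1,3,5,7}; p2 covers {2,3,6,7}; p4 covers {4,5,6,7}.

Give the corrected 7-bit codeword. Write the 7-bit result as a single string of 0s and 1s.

s1 (pos 1,3,5,7): 1⊕1⊕0⊕1 = 1
s2 (pos 2,3,6,7): 0⊕1⊕0⊕1 = 0
s4 (pos 4,5,6,7): 0⊕0⊕0⊕1 = 1
Syndrome s4…s1 = 101 → error at position 5.
Flip position 5: 1010001 → 1010101

1010101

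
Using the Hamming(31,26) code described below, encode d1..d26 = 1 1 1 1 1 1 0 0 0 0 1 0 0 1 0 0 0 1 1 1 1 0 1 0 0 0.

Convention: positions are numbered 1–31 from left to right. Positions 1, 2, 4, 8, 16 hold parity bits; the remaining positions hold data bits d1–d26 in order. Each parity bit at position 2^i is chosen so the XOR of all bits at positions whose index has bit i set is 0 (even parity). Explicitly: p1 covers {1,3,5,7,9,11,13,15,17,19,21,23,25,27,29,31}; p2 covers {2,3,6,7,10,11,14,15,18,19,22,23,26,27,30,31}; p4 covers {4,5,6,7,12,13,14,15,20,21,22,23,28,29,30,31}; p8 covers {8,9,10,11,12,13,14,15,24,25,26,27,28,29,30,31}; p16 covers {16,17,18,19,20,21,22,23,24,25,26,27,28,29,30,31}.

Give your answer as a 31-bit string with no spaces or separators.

0010111111000010001000111101000

Place data at non-parity positions: p1 p2 1 p4 1 1 1 p8 1 1 0 0 0 0 1 p16 0 0 1 0 0 0 1 1 1 1 0 1 0 0 0
p1 (pos 1,3,5,7,9,11,13,15,17,19,21,23,25,27,29,31): XOR of data positions = 1⊕1⊕1⊕1⊕0⊕0⊕1⊕0⊕1⊕0⊕1⊕1⊕0⊕0⊕0 = 0
p2 (pos 2,3,6,7,10,11,14,15,18,19,22,23,26,27,30,31): XOR of data positions = 1⊕1⊕1⊕1⊕0⊕0⊕1⊕0⊕1⊕0⊕1⊕1⊕0⊕0⊕0 = 0
p4 (pos 4,5,6,7,12,13,14,15,20,21,22,23,28,29,30,31): XOR of data positions = 1⊕1⊕1⊕0⊕0⊕0⊕1⊕0⊕0⊕0⊕1⊕1⊕0⊕0⊕0 = 0
p8 (pos 8,9,10,11,12,13,14,15,24,25,26,27,28,29,30,31): XOR of data positions = 1⊕1⊕0⊕0⊕0⊕0⊕1⊕1⊕1⊕1⊕0⊕1⊕0⊕0⊕0 = 1
p16 (pos 16,17,18,19,20,21,22,23,24,25,26,27,28,29,30,31): XOR of data positions = 0⊕0⊕1⊕0⊕0⊕0⊕1⊕1⊕1⊕1⊕0⊕1⊕0⊕0⊕0 = 0
Codeword: 0010111111000010001000111101000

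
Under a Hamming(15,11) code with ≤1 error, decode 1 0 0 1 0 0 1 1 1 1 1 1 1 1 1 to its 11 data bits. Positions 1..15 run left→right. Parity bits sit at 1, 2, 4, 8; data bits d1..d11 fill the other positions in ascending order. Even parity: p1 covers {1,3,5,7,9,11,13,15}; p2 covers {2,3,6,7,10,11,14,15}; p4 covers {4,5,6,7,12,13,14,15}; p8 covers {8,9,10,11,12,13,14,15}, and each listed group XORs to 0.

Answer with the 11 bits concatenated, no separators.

00011111111

s1 (pos 1,3,5,7,9,11,13,15): 1⊕0⊕0⊕1⊕1⊕1⊕1⊕1 = 0
s2 (pos 2,3,6,7,10,11,14,15): 0⊕0⊕0⊕1⊕1⊕1⊕1⊕1 = 1
s4 (pos 4,5,6,7,12,13,14,15): 1⊕0⊕0⊕1⊕1⊕1⊕1⊕1 = 0
s8 (pos 8,9,10,11,12,13,14,15): 1⊕1⊕1⊕1⊕1⊕1⊕1⊕1 = 0
Syndrome s8…s1 = 0010 → error at position 2.
Flip position 2: 100100111111111 → 110100111111111
Read data bits from positions 3,5,6,7,9,10,11,12,13,14,15: 00011111111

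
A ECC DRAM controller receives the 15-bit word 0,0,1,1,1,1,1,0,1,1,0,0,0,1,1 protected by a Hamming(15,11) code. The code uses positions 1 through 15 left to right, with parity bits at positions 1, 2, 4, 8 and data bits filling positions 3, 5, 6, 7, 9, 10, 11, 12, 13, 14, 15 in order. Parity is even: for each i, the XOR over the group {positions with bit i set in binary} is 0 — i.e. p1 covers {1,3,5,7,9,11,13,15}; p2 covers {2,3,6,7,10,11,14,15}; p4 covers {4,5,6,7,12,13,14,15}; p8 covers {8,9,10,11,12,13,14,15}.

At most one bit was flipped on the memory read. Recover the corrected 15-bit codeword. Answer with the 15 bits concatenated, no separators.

101111101100011

s1 (pos 1,3,5,7,9,11,13,15): 0⊕1⊕1⊕1⊕1⊕0⊕0⊕1 = 1
s2 (pos 2,3,6,7,10,11,14,15): 0⊕1⊕1⊕1⊕1⊕0⊕1⊕1 = 0
s4 (pos 4,5,6,7,12,13,14,15): 1⊕1⊕1⊕1⊕0⊕0⊕1⊕1 = 0
s8 (pos 8,9,10,11,12,13,14,15): 0⊕1⊕1⊕0⊕0⊕0⊕1⊕1 = 0
Syndrome s8…s1 = 0001 → error at position 1.
Flip position 1: 001111101100011 → 101111101100011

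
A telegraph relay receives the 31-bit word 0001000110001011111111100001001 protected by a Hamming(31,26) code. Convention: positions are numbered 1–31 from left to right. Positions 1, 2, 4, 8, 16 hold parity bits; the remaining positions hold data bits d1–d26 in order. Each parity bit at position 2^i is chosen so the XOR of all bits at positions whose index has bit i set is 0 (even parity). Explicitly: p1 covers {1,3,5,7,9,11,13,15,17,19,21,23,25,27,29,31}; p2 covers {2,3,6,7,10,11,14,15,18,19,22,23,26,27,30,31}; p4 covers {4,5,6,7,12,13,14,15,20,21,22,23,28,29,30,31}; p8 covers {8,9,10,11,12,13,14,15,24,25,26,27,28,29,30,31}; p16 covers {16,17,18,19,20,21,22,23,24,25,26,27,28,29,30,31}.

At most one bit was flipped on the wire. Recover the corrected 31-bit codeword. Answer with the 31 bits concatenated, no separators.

s1 (pos 1,3,5,7,9,11,13,15,17,19,21,23,25,27,29,31): 0⊕0⊕0⊕0⊕1⊕0⊕1⊕1⊕1⊕1⊕1⊕1⊕0⊕0⊕0⊕1 = 0
s2 (pos 2,3,6,7,10,11,14,15,18,19,22,23,26,27,30,31): 0⊕0⊕0⊕0⊕0⊕0⊕0⊕1⊕1⊕1⊕1⊕1⊕0⊕0⊕0⊕1 = 0
s4 (pos 4,5,6,7,12,13,14,15,20,21,22,23,28,29,30,31): 1⊕0⊕0⊕0⊕0⊕1⊕0⊕1⊕1⊕1⊕1⊕1⊕1⊕0⊕0⊕1 = 1
s8 (pos 8,9,10,11,12,13,14,15,24,25,26,27,28,29,30,31): 1⊕1⊕0⊕0⊕0⊕1⊕0⊕1⊕0⊕0⊕0⊕0⊕1⊕0⊕0⊕1 = 0
s16 (pos 16,17,18,19,20,21,22,23,24,25,26,27,28,29,30,31): 1⊕1⊕1⊕1⊕1⊕1⊕1⊕1⊕0⊕0⊕0⊕0⊕1⊕0⊕0⊕1 = 0
Syndrome s16…s1 = 00100 → error at position 4.
Flip position 4: 0001000110001011111111100001001 → 0000000110001011111111100001001

0000000110001011111111100001001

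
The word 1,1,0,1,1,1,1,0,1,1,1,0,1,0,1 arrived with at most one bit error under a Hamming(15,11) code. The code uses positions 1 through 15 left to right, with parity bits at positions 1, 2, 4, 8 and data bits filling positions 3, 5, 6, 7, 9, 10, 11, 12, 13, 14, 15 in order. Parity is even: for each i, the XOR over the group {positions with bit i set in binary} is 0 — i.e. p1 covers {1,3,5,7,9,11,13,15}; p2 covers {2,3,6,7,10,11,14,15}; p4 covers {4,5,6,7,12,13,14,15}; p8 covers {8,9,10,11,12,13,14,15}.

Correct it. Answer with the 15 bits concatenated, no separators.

s1 (pos 1,3,5,7,9,11,13,15): 1⊕0⊕1⊕1⊕1⊕1⊕1⊕1 = 1
s2 (pos 2,3,6,7,10,11,14,15): 1⊕0⊕1⊕1⊕1⊕1⊕0⊕1 = 0
s4 (pos 4,5,6,7,12,13,14,15): 1⊕1⊕1⊕1⊕0⊕1⊕0⊕1 = 0
s8 (pos 8,9,10,11,12,13,14,15): 0⊕1⊕1⊕1⊕0⊕1⊕0⊕1 = 1
Syndrome s8…s1 = 1001 → error at position 9.
Flip position 9: 110111101110101 → 110111100110101

110111100110101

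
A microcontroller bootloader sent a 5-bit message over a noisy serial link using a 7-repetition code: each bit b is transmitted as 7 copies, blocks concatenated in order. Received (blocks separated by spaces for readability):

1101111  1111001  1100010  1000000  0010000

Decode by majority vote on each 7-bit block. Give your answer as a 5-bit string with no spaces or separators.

11000

Block 1 (1101111): 6 ones → 1
Block 2 (1111001): 5 ones → 1
Block 3 (1100010): 3 ones → 0
Block 4 (1000000): 1 one → 0
Block 5 (0010000): 1 one → 0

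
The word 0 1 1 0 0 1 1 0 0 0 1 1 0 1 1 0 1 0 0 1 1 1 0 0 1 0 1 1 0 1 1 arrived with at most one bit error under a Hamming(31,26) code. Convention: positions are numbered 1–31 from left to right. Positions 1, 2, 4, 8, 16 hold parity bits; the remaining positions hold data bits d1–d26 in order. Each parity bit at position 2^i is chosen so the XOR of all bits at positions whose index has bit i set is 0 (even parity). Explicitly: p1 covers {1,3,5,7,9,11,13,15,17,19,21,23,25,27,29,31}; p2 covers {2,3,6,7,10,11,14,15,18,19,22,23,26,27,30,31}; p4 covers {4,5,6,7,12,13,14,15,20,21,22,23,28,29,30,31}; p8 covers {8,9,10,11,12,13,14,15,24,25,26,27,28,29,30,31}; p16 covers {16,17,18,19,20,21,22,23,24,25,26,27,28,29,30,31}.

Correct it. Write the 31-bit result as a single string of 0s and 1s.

0110011000110110100111001011010

s1 (pos 1,3,5,7,9,11,13,15,17,19,21,23,25,27,29,31): 0⊕1⊕0⊕1⊕0⊕1⊕0⊕1⊕1⊕0⊕1⊕0⊕1⊕1⊕0⊕1 = 1
s2 (pos 2,3,6,7,10,11,14,15,18,19,22,23,26,27,30,31): 1⊕1⊕1⊕1⊕0⊕1⊕1⊕1⊕0⊕0⊕1⊕0⊕0⊕1⊕1⊕1 = 1
s4 (pos 4,5,6,7,12,13,14,15,20,21,22,23,28,29,30,31): 0⊕0⊕1⊕1⊕1⊕0⊕1⊕1⊕1⊕1⊕1⊕0⊕1⊕0⊕1⊕1 = 1
s8 (pos 8,9,10,11,12,13,14,15,24,25,26,27,28,29,30,31): 0⊕0⊕0⊕1⊕1⊕0⊕1⊕1⊕0⊕1⊕0⊕1⊕1⊕0⊕1⊕1 = 1
s16 (pos 16,17,18,19,20,21,22,23,24,25,26,27,28,29,30,31): 0⊕1⊕0⊕0⊕1⊕1⊕1⊕0⊕0⊕1⊕0⊕1⊕1⊕0⊕1⊕1 = 1
Syndrome s16…s1 = 11111 → error at position 31.
Flip position 31: 0110011000110110100111001011011 → 0110011000110110100111001011010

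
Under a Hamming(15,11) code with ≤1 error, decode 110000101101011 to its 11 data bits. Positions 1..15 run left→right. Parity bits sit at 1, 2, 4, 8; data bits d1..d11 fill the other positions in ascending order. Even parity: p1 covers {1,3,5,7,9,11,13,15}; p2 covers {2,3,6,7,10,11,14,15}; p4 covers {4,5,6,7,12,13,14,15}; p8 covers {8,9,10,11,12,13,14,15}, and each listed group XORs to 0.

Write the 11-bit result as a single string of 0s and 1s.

00011001011

s1 (pos 1,3,5,7,9,11,13,15): 1⊕0⊕0⊕1⊕1⊕0⊕0⊕1 = 0
s2 (pos 2,3,6,7,10,11,14,15): 1⊕0⊕0⊕1⊕1⊕0⊕1⊕1 = 1
s4 (pos 4,5,6,7,12,13,14,15): 0⊕0⊕0⊕1⊕1⊕0⊕1⊕1 = 0
s8 (pos 8,9,10,11,12,13,14,15): 0⊕1⊕1⊕0⊕1⊕0⊕1⊕1 = 1
Syndrome s8…s1 = 1010 → error at position 10.
Flip position 10: 110000101101011 → 110000101001011
Read data bits from positions 3,5,6,7,9,10,11,12,13,14,15: 00011001011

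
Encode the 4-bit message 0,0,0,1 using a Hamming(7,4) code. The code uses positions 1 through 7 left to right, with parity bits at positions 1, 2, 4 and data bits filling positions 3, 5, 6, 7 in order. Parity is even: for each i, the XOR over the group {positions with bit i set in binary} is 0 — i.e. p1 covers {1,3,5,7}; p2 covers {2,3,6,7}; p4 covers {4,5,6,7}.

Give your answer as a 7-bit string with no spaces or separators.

1101001

Place data at non-parity positions: p1 p2 0 p4 0 0 1
p1 (pos 1,3,5,7): XOR of data positions = 0⊕0⊕1 = 1
p2 (pos 2,3,6,7): XOR of data positions = 0⊕0⊕1 = 1
p4 (pos 4,5,6,7): XOR of data positions = 0⊕0⊕1 = 1
Codeword: 1101001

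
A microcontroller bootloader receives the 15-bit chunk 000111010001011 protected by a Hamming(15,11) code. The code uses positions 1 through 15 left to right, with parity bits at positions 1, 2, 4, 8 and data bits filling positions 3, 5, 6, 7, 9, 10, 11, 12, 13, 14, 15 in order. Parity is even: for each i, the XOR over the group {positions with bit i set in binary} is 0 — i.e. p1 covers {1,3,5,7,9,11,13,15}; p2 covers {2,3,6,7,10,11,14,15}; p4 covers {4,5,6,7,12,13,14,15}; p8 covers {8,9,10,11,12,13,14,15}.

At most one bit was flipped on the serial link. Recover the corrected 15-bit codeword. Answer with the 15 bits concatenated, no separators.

010111010001011

s1 (pos 1,3,5,7,9,11,13,15): 0⊕0⊕1⊕0⊕0⊕0⊕0⊕1 = 0
s2 (pos 2,3,6,7,10,11,14,15): 0⊕0⊕1⊕0⊕0⊕0⊕1⊕1 = 1
s4 (pos 4,5,6,7,12,13,14,15): 1⊕1⊕1⊕0⊕1⊕0⊕1⊕1 = 0
s8 (pos 8,9,10,11,12,13,14,15): 1⊕0⊕0⊕0⊕1⊕0⊕1⊕1 = 0
Syndrome s8…s1 = 0010 → error at position 2.
Flip position 2: 000111010001011 → 010111010001011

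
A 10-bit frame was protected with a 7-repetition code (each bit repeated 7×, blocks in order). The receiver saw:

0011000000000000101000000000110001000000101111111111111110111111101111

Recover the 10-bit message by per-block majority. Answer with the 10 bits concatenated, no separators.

Block 1 (0011000): 2 ones → 0
Block 2 (0000000): 0 ones → 0
Block 3 (0010100): 2 ones → 0
Block 4 (0000000): 0 ones → 0
Block 5 (1100010): 3 ones → 0
Block 6 (0000010): 1 one → 0
Block 7 (1111111): 7 ones → 1
Block 8 (1111111): 7 ones → 1
Block 9 (1011111): 6 ones → 1
Block 10 (1101111): 6 ones → 1

0000001111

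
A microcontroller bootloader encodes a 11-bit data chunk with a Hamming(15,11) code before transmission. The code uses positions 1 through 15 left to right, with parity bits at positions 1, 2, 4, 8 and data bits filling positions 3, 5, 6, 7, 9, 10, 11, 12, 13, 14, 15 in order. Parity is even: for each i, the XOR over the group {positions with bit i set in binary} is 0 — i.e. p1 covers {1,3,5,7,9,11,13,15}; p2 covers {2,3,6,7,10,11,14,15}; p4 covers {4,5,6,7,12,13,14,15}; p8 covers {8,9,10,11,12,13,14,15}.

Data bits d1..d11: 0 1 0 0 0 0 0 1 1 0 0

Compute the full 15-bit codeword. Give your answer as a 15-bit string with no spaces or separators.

Place data at non-parity positions: p1 p2 0 p4 1 0 0 p8 0 0 0 1 1 0 0
p1 (pos 1,3,5,7,9,11,13,15): XOR of data positions = 0⊕1⊕0⊕0⊕0⊕1⊕0 = 0
p2 (pos 2,3,6,7,10,11,14,15): XOR of data positions = 0⊕0⊕0⊕0⊕0⊕0⊕0 = 0
p4 (pos 4,5,6,7,12,13,14,15): XOR of data positions = 1⊕0⊕0⊕1⊕1⊕0⊕0 = 1
p8 (pos 8,9,10,11,12,13,14,15): XOR of data positions = 0⊕0⊕0⊕1⊕1⊕0⊕0 = 0
Codeword: 000110000001100

000110000001100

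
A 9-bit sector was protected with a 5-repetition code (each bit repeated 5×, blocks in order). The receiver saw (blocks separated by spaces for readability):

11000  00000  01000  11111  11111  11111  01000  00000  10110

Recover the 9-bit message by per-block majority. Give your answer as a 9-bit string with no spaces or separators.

000111001

Block 1 (11000): 2 ones → 0
Block 2 (00000): 0 ones → 0
Block 3 (01000): 1 one → 0
Block 4 (11111): 5 ones → 1
Block 5 (11111): 5 ones → 1
Block 6 (11111): 5 ones → 1
Block 7 (01000): 1 one → 0
Block 8 (00000): 0 ones → 0
Block 9 (10110): 3 ones → 1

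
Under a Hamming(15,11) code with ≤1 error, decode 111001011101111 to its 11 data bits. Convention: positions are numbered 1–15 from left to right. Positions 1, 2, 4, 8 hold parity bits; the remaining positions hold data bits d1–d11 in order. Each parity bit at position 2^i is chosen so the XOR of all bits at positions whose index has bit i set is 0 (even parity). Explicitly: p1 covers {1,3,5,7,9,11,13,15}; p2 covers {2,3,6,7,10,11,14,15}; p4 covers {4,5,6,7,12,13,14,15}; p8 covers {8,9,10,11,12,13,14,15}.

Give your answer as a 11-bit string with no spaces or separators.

10101101011

s1 (pos 1,3,5,7,9,11,13,15): 1⊕1⊕0⊕0⊕1⊕0⊕1⊕1 = 1
s2 (pos 2,3,6,7,10,11,14,15): 1⊕1⊕1⊕0⊕1⊕0⊕1⊕1 = 0
s4 (pos 4,5,6,7,12,13,14,15): 0⊕0⊕1⊕0⊕1⊕1⊕1⊕1 = 1
s8 (pos 8,9,10,11,12,13,14,15): 1⊕1⊕1⊕0⊕1⊕1⊕1⊕1 = 1
Syndrome s8…s1 = 1101 → error at position 13.
Flip position 13: 111001011101111 → 111001011101011
Read data bits from positions 3,5,6,7,9,10,11,12,13,14,15: 10101101011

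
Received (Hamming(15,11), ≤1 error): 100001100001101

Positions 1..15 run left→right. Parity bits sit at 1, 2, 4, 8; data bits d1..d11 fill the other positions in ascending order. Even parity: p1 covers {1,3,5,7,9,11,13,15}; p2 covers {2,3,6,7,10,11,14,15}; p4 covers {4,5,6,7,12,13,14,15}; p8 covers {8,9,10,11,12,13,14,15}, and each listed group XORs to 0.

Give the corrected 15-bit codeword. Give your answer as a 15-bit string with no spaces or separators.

s1 (pos 1,3,5,7,9,11,13,15): 1⊕0⊕0⊕1⊕0⊕0⊕1⊕1 = 0
s2 (pos 2,3,6,7,10,11,14,15): 0⊕0⊕1⊕1⊕0⊕0⊕0⊕1 = 1
s4 (pos 4,5,6,7,12,13,14,15): 0⊕0⊕1⊕1⊕1⊕1⊕0⊕1 = 1
s8 (pos 8,9,10,11,12,13,14,15): 0⊕0⊕0⊕0⊕1⊕1⊕0⊕1 = 1
Syndrome s8…s1 = 1110 → error at position 14.
Flip position 14: 100001100001101 → 100001100001111

100001100001111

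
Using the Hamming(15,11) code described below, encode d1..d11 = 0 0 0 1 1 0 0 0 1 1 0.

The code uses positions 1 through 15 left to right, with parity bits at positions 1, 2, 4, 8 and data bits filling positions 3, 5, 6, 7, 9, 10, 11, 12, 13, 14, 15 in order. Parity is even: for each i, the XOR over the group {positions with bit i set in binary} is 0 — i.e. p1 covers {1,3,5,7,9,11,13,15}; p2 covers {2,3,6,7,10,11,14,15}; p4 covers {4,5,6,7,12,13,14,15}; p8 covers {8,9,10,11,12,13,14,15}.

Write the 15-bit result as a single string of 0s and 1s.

Place data at non-parity positions: p1 p2 0 p4 0 0 1 p8 1 0 0 0 1 1 0
p1 (pos 1,3,5,7,9,11,13,15): XOR of data positions = 0⊕0⊕1⊕1⊕0⊕1⊕0 = 1
p2 (pos 2,3,6,7,10,11,14,15): XOR of data positions = 0⊕0⊕1⊕0⊕0⊕1⊕0 = 0
p4 (pos 4,5,6,7,12,13,14,15): XOR of data positions = 0⊕0⊕1⊕0⊕1⊕1⊕0 = 1
p8 (pos 8,9,10,11,12,13,14,15): XOR of data positions = 1⊕0⊕0⊕0⊕1⊕1⊕0 = 1
Codeword: 100100111000110

100100111000110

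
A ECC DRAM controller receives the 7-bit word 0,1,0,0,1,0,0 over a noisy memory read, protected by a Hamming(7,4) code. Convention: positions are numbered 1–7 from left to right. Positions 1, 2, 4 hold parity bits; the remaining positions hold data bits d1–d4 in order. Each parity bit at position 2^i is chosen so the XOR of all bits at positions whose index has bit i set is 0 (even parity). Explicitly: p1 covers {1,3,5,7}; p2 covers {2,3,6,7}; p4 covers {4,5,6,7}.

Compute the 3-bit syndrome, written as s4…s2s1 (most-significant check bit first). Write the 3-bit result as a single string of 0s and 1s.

111

s1 (pos 1,3,5,7): 0⊕0⊕1⊕0 = 1
s2 (pos 2,3,6,7): 1⊕0⊕0⊕0 = 1
s4 (pos 4,5,6,7): 0⊕1⊕0⊕0 = 1
Syndrome s4…s1 = 111 → error at position 7.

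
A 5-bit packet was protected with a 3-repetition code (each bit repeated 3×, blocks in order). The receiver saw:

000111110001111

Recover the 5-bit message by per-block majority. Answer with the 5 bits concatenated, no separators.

01101

Block 1 (000): 0 ones → 0
Block 2 (111): 3 ones → 1
Block 3 (110): 2 ones → 1
Block 4 (001): 1 one → 0
Block 5 (111): 3 ones → 1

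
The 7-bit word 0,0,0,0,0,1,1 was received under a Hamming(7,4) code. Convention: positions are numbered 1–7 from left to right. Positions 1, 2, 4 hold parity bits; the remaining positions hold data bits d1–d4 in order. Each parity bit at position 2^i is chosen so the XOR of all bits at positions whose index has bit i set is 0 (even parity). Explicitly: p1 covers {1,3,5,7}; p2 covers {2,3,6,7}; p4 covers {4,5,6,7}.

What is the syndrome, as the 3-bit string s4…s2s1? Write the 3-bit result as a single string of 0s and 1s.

001

s1 (pos 1,3,5,7): 0⊕0⊕0⊕1 = 1
s2 (pos 2,3,6,7): 0⊕0⊕1⊕1 = 0
s4 (pos 4,5,6,7): 0⊕0⊕1⊕1 = 0
Syndrome s4…s1 = 001 → error at position 1.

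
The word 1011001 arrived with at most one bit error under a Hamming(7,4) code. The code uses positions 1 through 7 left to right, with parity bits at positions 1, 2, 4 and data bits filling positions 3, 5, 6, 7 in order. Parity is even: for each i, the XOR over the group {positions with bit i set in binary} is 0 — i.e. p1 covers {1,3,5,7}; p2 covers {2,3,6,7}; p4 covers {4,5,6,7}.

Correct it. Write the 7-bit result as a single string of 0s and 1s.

s1 (pos 1,3,5,7): 1⊕1⊕0⊕1 = 1
s2 (pos 2,3,6,7): 0⊕1⊕0⊕1 = 0
s4 (pos 4,5,6,7): 1⊕0⊕0⊕1 = 0
Syndrome s4…s1 = 001 → error at position 1.
Flip position 1: 1011001 → 0011001

0011001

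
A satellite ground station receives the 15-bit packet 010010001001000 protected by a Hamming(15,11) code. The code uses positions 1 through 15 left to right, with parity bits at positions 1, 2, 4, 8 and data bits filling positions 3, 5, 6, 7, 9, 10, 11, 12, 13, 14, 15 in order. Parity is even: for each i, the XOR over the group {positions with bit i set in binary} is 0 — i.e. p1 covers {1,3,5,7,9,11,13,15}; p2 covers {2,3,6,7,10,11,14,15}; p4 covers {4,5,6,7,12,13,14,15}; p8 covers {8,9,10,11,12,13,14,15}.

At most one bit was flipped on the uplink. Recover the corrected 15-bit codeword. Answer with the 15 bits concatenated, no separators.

s1 (pos 1,3,5,7,9,11,13,15): 0⊕0⊕1⊕0⊕1⊕0⊕0⊕0 = 0
s2 (pos 2,3,6,7,10,11,14,15): 1⊕0⊕0⊕0⊕0⊕0⊕0⊕0 = 1
s4 (pos 4,5,6,7,12,13,14,15): 0⊕1⊕0⊕0⊕1⊕0⊕0⊕0 = 0
s8 (pos 8,9,10,11,12,13,14,15): 0⊕1⊕0⊕0⊕1⊕0⊕0⊕0 = 0
Syndrome s8…s1 = 0010 → error at position 2.
Flip position 2: 010010001001000 → 000010001001000

000010001001000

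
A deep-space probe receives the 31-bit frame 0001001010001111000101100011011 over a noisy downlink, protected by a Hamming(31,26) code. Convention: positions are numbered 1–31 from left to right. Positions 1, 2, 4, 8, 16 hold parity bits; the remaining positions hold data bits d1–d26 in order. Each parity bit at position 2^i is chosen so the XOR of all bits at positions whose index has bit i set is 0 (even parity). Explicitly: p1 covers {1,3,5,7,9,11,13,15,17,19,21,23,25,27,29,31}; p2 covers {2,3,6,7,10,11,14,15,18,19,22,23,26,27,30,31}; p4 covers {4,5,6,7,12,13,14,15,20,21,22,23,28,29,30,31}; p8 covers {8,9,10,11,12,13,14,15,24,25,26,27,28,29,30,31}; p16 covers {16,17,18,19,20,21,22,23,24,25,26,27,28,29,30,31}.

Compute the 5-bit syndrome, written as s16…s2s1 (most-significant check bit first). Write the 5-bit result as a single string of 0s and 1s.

s1 (pos 1,3,5,7,9,11,13,15,17,19,21,23,25,27,29,31): 0⊕0⊕0⊕1⊕1⊕0⊕1⊕1⊕0⊕0⊕0⊕1⊕0⊕1⊕0⊕1 = 1
s2 (pos 2,3,6,7,10,11,14,15,18,19,22,23,26,27,30,31): 0⊕0⊕0⊕1⊕0⊕0⊕1⊕1⊕0⊕0⊕1⊕1⊕0⊕1⊕1⊕1 = 0
s4 (pos 4,5,6,7,12,13,14,15,20,21,22,23,28,29,30,31): 1⊕0⊕0⊕1⊕0⊕1⊕1⊕1⊕1⊕0⊕1⊕1⊕1⊕0⊕1⊕1 = 1
s8 (pos 8,9,10,11,12,13,14,15,24,25,26,27,28,29,30,31): 0⊕1⊕0⊕0⊕0⊕1⊕1⊕1⊕0⊕0⊕0⊕1⊕1⊕0⊕1⊕1 = 0
s16 (pos 16,17,18,19,20,21,22,23,24,25,26,27,28,29,30,31): 1⊕0⊕0⊕0⊕1⊕0⊕1⊕1⊕0⊕0⊕0⊕1⊕1⊕0⊕1⊕1 = 0
Syndrome s16…s1 = 00101 → error at position 5.

00101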